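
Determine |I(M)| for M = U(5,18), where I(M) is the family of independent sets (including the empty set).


Independent sets of U(5,18) are all subsets of size <= 5.
Count = C(18,0) + C(18,1) + C(18,2) + C(18,3) + C(18,4) + C(18,5)
     = 1 + 18 + 153 + 816 + 3060 + 8568
     = 12616.

12616


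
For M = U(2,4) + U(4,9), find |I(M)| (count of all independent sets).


For a direct sum, |I(M1+M2)| = |I(M1)| * |I(M2)|.
|I(U(2,4))| = sum C(4,k) for k=0..2 = 11.
|I(U(4,9))| = sum C(9,k) for k=0..4 = 256.
Total = 11 * 256 = 2816.

2816


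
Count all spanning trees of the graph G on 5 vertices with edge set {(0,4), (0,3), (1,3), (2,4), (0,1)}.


By Kirchhoff's matrix tree theorem, the number of spanning trees equals
the determinant of any cofactor of the Laplacian matrix L.
G has 5 vertices and 5 edges.
Computing the (4 x 4) cofactor determinant gives 3.

3


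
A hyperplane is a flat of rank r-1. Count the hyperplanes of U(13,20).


Hyperplanes of U(13,20) are flats of rank 12.
In a uniform matroid, these are exactly the (12)-element subsets.
Count = (20 choose 12) = 125970.

125970


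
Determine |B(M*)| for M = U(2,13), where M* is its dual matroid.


The dual of U(r,n) is U(n-r, n) = U(11,13).
Bases of U(11,13) are all (11)-element subsets.
|B(M*)| = (13 choose 11) = 78.

78


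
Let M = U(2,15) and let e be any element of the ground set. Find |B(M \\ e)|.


Deleting e from U(2,15) gives U(2,14) since n > r.
Bases of U(2,14) = (14 choose 2) = 91.

91


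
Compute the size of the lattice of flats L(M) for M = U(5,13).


Flats of U(5,13): every subset of size < 5 is a flat, plus E itself.
Count = C(13,0) + C(13,1) + C(13,2) + C(13,3) + C(13,4) + 1
     = 1 + 13 + 78 + 286 + 715 + 1
     = 1094.

1094


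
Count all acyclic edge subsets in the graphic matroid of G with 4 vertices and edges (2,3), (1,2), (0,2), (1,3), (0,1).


An independent set in a graphic matroid is an acyclic edge subset.
G has 4 vertices and 5 edges.
Enumerate all 2^5 = 32 subsets, checking for acyclicity.
Total independent sets = 24.

24


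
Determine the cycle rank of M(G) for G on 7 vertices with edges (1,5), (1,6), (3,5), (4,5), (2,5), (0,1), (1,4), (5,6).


Cycle rank (nullity) = |E| - r(M) = |E| - (|V| - c).
|E| = 8, |V| = 7, c = 1.
Nullity = 8 - (7 - 1) = 8 - 6 = 2.

2


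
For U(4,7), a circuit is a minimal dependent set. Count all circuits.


In U(4,7), circuits are the (5)-element subsets.
Any set of 5 elements is dependent, and removing any one element gives
an independent set of size 4, so it is a minimal dependent set.
Number of circuits = C(7,5) = 21.

21


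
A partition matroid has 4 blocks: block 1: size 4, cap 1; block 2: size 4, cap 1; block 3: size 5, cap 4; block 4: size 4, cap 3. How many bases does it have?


A basis picks exactly ci elements from block i.
Number of bases = product of C(|Si|, ci).
= C(4,1) * C(4,1) * C(5,4) * C(4,3)
= 4 * 4 * 5 * 4
= 320.

320


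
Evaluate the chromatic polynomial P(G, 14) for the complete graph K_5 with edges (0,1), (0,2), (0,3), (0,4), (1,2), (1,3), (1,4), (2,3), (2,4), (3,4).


P(K_5, k) = k(k-1)(k-2)...(k-4).
P(14) = (14) * (13) * (12) * (11) * (10) = 240240.

240240


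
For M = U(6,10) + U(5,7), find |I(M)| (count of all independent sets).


For a direct sum, |I(M1+M2)| = |I(M1)| * |I(M2)|.
|I(U(6,10))| = sum C(10,k) for k=0..6 = 848.
|I(U(5,7))| = sum C(7,k) for k=0..5 = 120.
Total = 848 * 120 = 101760.

101760


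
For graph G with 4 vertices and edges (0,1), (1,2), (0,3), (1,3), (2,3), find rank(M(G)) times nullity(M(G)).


r(M) = |V| - c = 4 - 1 = 3.
nullity = |E| - r(M) = 5 - 3 = 2.
Product = 3 * 2 = 6.

6


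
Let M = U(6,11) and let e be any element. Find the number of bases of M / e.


Contracting e from U(6,11) gives U(5,10).
Bases of U(5,10) = C(10,5) = 10! / (5! * 5!) = 252.

252


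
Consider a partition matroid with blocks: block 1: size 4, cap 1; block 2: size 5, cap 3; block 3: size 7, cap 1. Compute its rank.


Rank of a partition matroid = sum of min(|Si|, ci) for each block.
= min(4,1) + min(5,3) + min(7,1)
= 1 + 3 + 1
= 5.

5


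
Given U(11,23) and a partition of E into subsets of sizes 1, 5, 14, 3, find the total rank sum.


r(Ai) = min(|Ai|, 11) for each part.
Sum = min(1,11) + min(5,11) + min(14,11) + min(3,11)
    = 1 + 5 + 11 + 3
    = 20.

20


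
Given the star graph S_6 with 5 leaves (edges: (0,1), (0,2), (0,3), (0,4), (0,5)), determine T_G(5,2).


A star on 6 vertices is a tree with 5 edges.
T(x,y) = x^(5) for any tree.
T(5,2) = 5^5 = 3125.

3125


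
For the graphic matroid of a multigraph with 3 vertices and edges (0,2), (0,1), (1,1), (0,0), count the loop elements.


In a graphic matroid, a loop is a self-loop edge (u,u) with rank 0.
Examining all 4 edges for self-loops...
Self-loops found: (1,1), (0,0)
Number of loops = 2.

2


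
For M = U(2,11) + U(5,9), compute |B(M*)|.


(M1+M2)* = M1* + M2*.
M1* = U(9,11), bases: C(11,9) = 55.
M2* = U(4,9), bases: C(9,4) = 126.
|B(M*)| = 55 * 126 = 6930.

6930


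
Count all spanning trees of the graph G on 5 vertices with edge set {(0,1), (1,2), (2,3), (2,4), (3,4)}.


By Kirchhoff's matrix tree theorem, the number of spanning trees equals
the determinant of any cofactor of the Laplacian matrix L.
G has 5 vertices and 5 edges.
Computing the (4 x 4) cofactor determinant gives 3.

3


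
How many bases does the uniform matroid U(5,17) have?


Bases of U(5,17) are all 5-element subsets of the 17-element ground set.
Number of bases = C(17,5).
C(17,5) = 6188.

6188


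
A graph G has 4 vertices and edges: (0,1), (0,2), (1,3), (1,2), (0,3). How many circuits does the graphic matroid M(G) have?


A circuit in a graphic matroid = edge set of a simple cycle.
G has 4 vertices and 5 edges.
Enumerating all minimal edge subsets forming cycles...
Total circuits found: 3.

3


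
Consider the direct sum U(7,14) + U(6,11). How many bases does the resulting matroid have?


Bases of a direct sum M1 + M2: |B| = |B(M1)| * |B(M2)|.
|B(U(7,14))| = C(14,7) = 3432.
|B(U(6,11))| = C(11,6) = 462.
Total bases = 3432 * 462 = 1585584.

1585584


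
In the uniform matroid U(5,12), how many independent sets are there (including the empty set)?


Independent sets of U(5,12) are all subsets of size <= 5.
Count = (12 choose 0) + (12 choose 1) + (12 choose 2) + (12 choose 3) + (12 choose 4) + (12 choose 5)
     = 1 + 12 + 66 + 220 + 495 + 792
     = 1586.

1586


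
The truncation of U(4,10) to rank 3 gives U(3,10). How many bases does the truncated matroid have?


Truncating U(4,10) to rank 3 gives U(3,10).
Bases of U(3,10) are all 3-element subsets of 10 elements.
Number of bases = C(10,3) = 10! / (3! * 7!) = 120.

120


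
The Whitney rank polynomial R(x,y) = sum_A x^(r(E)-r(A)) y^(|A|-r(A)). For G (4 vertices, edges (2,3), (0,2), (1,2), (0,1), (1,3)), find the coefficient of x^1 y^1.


R(x,y) = sum over A in 2^E of x^(r(E)-r(A)) * y^(|A|-r(A)).
G has 4 vertices, 5 edges. r(E) = 3.
Enumerate all 2^5 = 32 subsets.
Count subsets with r(E)-r(A)=1 and |A|-r(A)=1: 2.

2


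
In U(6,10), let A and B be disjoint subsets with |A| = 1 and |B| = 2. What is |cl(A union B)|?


|A union B| = 1 + 2 = 3 (disjoint).
In U(6,10), cl(S) = S if |S| < 6, else cl(S) = E.
Since 3 < 6, cl(A union B) = A union B.
|cl(A union B)| = 3.

3


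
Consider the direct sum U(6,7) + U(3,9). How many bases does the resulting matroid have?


Bases of a direct sum M1 + M2: |B| = |B(M1)| * |B(M2)|.
|B(U(6,7))| = C(7,6) = 7.
|B(U(3,9))| = C(9,3) = 84.
Total bases = 7 * 84 = 588.

588


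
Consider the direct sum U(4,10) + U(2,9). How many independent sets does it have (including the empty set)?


For a direct sum, |I(M1+M2)| = |I(M1)| * |I(M2)|.
|I(U(4,10))| = sum C(10,k) for k=0..4 = 386.
|I(U(2,9))| = sum C(9,k) for k=0..2 = 46.
Total = 386 * 46 = 17756.

17756


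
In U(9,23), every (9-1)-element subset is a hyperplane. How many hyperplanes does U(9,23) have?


Hyperplanes of U(9,23) are flats of rank 8.
In a uniform matroid, these are exactly the (8)-element subsets.
Count = C(23,8) = 23! / (8! * 15!) = 490314.

490314


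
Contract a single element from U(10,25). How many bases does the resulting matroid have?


Contracting e from U(10,25) gives U(9,24).
Bases of U(9,24) = C(24,9) = 1307504.

1307504


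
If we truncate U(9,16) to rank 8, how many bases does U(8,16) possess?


Truncating U(9,16) to rank 8 gives U(8,16).
Bases of U(8,16) are all 8-element subsets of 16 elements.
Number of bases = C(16,8) = 12870.

12870


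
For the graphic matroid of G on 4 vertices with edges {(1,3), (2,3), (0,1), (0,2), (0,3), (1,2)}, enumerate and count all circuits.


A circuit in a graphic matroid = edge set of a simple cycle.
G has 4 vertices and 6 edges.
Enumerating all minimal edge subsets forming cycles...
Total circuits found: 7.

7


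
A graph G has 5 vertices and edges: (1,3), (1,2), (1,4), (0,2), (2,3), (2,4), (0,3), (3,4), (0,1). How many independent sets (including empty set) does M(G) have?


An independent set in a graphic matroid is an acyclic edge subset.
G has 5 vertices and 9 edges.
Enumerate all 2^9 = 512 subsets, checking for acyclicity.
Total independent sets = 198.

198


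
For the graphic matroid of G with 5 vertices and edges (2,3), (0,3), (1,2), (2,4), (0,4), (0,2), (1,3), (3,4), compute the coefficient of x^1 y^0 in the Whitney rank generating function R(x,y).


R(x,y) = sum over A in 2^E of x^(r(E)-r(A)) * y^(|A|-r(A)).
G has 5 vertices, 8 edges. r(E) = 4.
Enumerate all 2^8 = 256 subsets.
Count subsets with r(E)-r(A)=1 and |A|-r(A)=0: 51.

51


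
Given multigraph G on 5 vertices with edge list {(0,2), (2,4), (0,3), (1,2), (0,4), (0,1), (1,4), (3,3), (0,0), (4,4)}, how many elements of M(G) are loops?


In a graphic matroid, a loop is a self-loop edge (u,u) with rank 0.
Examining all 10 edges for self-loops...
Self-loops found: (3,3), (0,0), (4,4)
Number of loops = 3.

3


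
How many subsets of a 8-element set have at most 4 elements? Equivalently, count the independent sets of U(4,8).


Independent sets of U(4,8) are all subsets of size <= 4.
Count = C(8,0) + C(8,1) + C(8,2) + C(8,3) + C(8,4)
     = 1 + 8 + 28 + 56 + 70
     = 163.

163


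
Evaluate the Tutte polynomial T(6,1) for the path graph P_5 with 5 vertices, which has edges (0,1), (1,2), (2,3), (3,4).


A path on 5 vertices is a tree with 4 edges.
T(x,y) = x^(4) for any tree.
T(6,1) = 6^4 = 1296.

1296


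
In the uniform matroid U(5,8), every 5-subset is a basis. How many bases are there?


Bases of U(5,8) are all 5-element subsets of the 8-element ground set.
Number of bases = C(8,5).
(8 choose 5) = 56.

56


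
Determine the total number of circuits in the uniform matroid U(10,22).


In U(10,22), circuits are the (11)-element subsets.
Any set of 11 elements is dependent, and removing any one element gives
an independent set of size 10, so it is a minimal dependent set.
Number of circuits = C(22,11) = 22! / (11! * 11!) = 705432.

705432


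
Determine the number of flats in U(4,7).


Flats of U(4,7): every subset of size < 4 is a flat, plus E itself.
Count = C(7,0) + C(7,1) + C(7,2) + C(7,3) + 1
     = 1 + 7 + 21 + 35 + 1
     = 65.

65


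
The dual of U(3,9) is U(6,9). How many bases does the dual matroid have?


The dual of U(r,n) is U(n-r, n) = U(6,9).
Bases of U(6,9) are all (6)-element subsets.
|B(M*)| = C(9,6) = 84.

84


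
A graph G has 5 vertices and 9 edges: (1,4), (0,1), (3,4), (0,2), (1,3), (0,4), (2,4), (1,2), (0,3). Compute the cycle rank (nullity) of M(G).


Cycle rank (nullity) = |E| - r(M) = |E| - (|V| - c).
|E| = 9, |V| = 5, c = 1.
Nullity = 9 - (5 - 1) = 9 - 4 = 5.

5


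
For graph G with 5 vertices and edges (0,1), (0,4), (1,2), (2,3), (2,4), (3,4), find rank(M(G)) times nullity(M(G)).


r(M) = |V| - c = 5 - 1 = 4.
nullity = |E| - r(M) = 6 - 4 = 2.
Product = 4 * 2 = 8.

8


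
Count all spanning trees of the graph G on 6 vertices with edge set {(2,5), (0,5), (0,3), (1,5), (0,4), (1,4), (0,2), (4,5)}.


By Kirchhoff's matrix tree theorem, the number of spanning trees equals
the determinant of any cofactor of the Laplacian matrix L.
G has 6 vertices and 8 edges.
Computing the (5 x 5) cofactor determinant gives 21.

21


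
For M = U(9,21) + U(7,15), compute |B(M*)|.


(M1+M2)* = M1* + M2*.
M1* = U(12,21), bases: C(21,12) = 293930.
M2* = U(8,15), bases: C(15,8) = 6435.
|B(M*)| = 293930 * 6435 = 1891439550.

1891439550


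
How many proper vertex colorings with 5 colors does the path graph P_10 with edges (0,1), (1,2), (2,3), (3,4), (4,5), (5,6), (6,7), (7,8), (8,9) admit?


P(P_10, k) = k * (k-1)^(9).
P(5) = 5 * 4^9 = 5 * 262144 = 1310720.

1310720


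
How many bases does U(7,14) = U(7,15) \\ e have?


Deleting e from U(7,15) gives U(7,14) since n > r.
Bases of U(7,14) = C(14,7) = 14! / (7! * 7!) = 3432.

3432


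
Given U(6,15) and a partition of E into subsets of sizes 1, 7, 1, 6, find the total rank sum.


r(Ai) = min(|Ai|, 6) for each part.
Sum = min(1,6) + min(7,6) + min(1,6) + min(6,6)
    = 1 + 6 + 1 + 6
    = 14.

14


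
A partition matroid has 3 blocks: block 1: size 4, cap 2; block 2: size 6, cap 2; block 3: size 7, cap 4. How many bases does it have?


A basis picks exactly ci elements from block i.
Number of bases = product of C(|Si|, ci).
= C(4,2) * C(6,2) * C(7,4)
= 6 * 15 * 35
= 3150.

3150


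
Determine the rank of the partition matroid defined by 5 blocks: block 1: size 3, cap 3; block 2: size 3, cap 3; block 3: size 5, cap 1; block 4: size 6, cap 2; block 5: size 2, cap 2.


Rank of a partition matroid = sum of min(|Si|, ci) for each block.
= min(3,3) + min(3,3) + min(5,1) + min(6,2) + min(2,2)
= 3 + 3 + 1 + 2 + 2
= 11.

11


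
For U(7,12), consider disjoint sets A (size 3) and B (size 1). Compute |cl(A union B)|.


|A union B| = 3 + 1 = 4 (disjoint).
In U(7,12), cl(S) = S if |S| < 7, else cl(S) = E.
Since 4 < 7, cl(A union B) = A union B.
|cl(A union B)| = 4.

4


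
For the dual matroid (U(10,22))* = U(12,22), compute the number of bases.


The dual of U(r,n) is U(n-r, n) = U(12,22).
Bases of U(12,22) are all (12)-element subsets.
|B(M*)| = C(22,12) = 646646.

646646


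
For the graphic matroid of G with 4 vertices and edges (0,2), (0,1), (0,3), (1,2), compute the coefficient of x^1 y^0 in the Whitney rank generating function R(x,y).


R(x,y) = sum over A in 2^E of x^(r(E)-r(A)) * y^(|A|-r(A)).
G has 4 vertices, 4 edges. r(E) = 3.
Enumerate all 2^4 = 16 subsets.
Count subsets with r(E)-r(A)=1 and |A|-r(A)=0: 6.

6


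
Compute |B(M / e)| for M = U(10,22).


Contracting e from U(10,22) gives U(9,21).
Bases of U(9,21) = C(21,9) = 21! / (9! * 12!) = 293930.

293930


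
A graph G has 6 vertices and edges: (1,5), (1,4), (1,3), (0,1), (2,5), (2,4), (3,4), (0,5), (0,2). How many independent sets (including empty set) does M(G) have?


An independent set in a graphic matroid is an acyclic edge subset.
G has 6 vertices and 9 edges.
Enumerate all 2^9 = 512 subsets, checking for acyclicity.
Total independent sets = 296.

296


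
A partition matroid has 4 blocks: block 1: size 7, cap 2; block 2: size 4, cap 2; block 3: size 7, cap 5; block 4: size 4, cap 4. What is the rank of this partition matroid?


Rank of a partition matroid = sum of min(|Si|, ci) for each block.
= min(7,2) + min(4,2) + min(7,5) + min(4,4)
= 2 + 2 + 5 + 4
= 13.

13


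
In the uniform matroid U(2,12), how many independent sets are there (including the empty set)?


Independent sets of U(2,12) are all subsets of size <= 2.
Count = C(12,0) + C(12,1) + C(12,2)
     = 1 + 12 + 66
     = 79.

79


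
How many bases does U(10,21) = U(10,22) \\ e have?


Deleting e from U(10,22) gives U(10,21) since n > r.
Bases of U(10,21) = (21 choose 10) = 352716.

352716


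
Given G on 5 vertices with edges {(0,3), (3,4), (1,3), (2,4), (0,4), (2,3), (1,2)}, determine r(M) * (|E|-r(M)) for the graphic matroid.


r(M) = |V| - c = 5 - 1 = 4.
nullity = |E| - r(M) = 7 - 4 = 3.
Product = 4 * 3 = 12.

12


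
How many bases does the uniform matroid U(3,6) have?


Bases of U(3,6) are all 3-element subsets of the 6-element ground set.
Number of bases = C(6,3).
C(6,3) = 6! / (3! * 3!) = 20.

20


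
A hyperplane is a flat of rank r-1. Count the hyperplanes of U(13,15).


Hyperplanes of U(13,15) are flats of rank 12.
In a uniform matroid, these are exactly the (12)-element subsets.
Count = (15 choose 12) = 455.

455


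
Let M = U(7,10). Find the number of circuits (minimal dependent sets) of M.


In U(7,10), circuits are the (8)-element subsets.
Any set of 8 elements is dependent, and removing any one element gives
an independent set of size 7, so it is a minimal dependent set.
Number of circuits = C(10,8) = 45.

45


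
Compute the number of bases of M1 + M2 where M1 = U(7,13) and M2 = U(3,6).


Bases of a direct sum M1 + M2: |B| = |B(M1)| * |B(M2)|.
|B(U(7,13))| = C(13,7) = 1716.
|B(U(3,6))| = C(6,3) = 20.
Total bases = 1716 * 20 = 34320.

34320


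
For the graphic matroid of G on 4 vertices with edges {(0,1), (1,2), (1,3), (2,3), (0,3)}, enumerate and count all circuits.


A circuit in a graphic matroid = edge set of a simple cycle.
G has 4 vertices and 5 edges.
Enumerating all minimal edge subsets forming cycles...
Total circuits found: 3.

3


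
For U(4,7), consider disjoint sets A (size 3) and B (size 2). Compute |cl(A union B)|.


|A union B| = 3 + 2 = 5 (disjoint).
In U(4,7), cl(S) = S if |S| < 4, else cl(S) = E.
Since 5 >= 4, cl(A union B) = E.
|cl(A union B)| = 7.

7


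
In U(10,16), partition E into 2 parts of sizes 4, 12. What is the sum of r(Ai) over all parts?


r(Ai) = min(|Ai|, 10) for each part.
Sum = min(4,10) + min(12,10)
    = 4 + 10
    = 14.

14


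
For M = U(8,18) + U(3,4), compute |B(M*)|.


(M1+M2)* = M1* + M2*.
M1* = U(10,18), bases: C(18,10) = 43758.
M2* = U(1,4), bases: C(4,1) = 4.
|B(M*)| = 43758 * 4 = 175032.

175032


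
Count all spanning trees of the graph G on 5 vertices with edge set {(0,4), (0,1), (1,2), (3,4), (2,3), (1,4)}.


By Kirchhoff's matrix tree theorem, the number of spanning trees equals
the determinant of any cofactor of the Laplacian matrix L.
G has 5 vertices and 6 edges.
Computing the (4 x 4) cofactor determinant gives 11.

11


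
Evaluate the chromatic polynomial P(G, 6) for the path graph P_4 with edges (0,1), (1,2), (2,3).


P(P_4, k) = k * (k-1)^(3).
P(6) = 6 * 5^3 = 6 * 125 = 750.

750


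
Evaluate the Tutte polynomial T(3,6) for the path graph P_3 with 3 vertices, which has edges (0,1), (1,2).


A path on 3 vertices is a tree with 2 edges.
T(x,y) = x^(2) for any tree.
T(3,6) = 3^2 = 9.

9


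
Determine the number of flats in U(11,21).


Flats of U(11,21): every subset of size < 11 is a flat, plus E itself.
Count = C(21,0) + C(21,1) + C(21,2) + C(21,3) + C(21,4) + C(21,5) + C(21,6) + C(21,7) + C(21,8) + C(21,9) + C(21,10) + 1
     = 1 + 21 + 210 + 1330 + 5985 + 20349 + 54264 + 116280 + 203490 + 293930 + 352716 + 1
     = 1048577.

1048577


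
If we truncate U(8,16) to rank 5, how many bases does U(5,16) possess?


Truncating U(8,16) to rank 5 gives U(5,16).
Bases of U(5,16) are all 5-element subsets of 16 elements.
Number of bases = C(16,5) = 4368.

4368


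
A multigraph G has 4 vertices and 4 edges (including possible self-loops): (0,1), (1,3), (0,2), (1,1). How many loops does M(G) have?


In a graphic matroid, a loop is a self-loop edge (u,u) with rank 0.
Examining all 4 edges for self-loops...
Self-loops found: (1,1)
Number of loops = 1.

1


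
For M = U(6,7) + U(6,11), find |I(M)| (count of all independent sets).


For a direct sum, |I(M1+M2)| = |I(M1)| * |I(M2)|.
|I(U(6,7))| = sum C(7,k) for k=0..6 = 127.
|I(U(6,11))| = sum C(11,k) for k=0..6 = 1486.
Total = 127 * 1486 = 188722.

188722


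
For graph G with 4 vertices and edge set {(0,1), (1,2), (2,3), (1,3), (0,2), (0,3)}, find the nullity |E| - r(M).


Cycle rank (nullity) = |E| - r(M) = |E| - (|V| - c).
|E| = 6, |V| = 4, c = 1.
Nullity = 6 - (4 - 1) = 6 - 3 = 3.

3


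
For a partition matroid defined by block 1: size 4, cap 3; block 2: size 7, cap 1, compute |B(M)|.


A basis picks exactly ci elements from block i.
Number of bases = product of C(|Si|, ci).
= C(4,3) * C(7,1)
= 4 * 7
= 28.

28


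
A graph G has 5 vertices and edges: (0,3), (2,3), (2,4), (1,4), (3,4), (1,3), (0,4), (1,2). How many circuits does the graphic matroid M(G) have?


A circuit in a graphic matroid = edge set of a simple cycle.
G has 5 vertices and 8 edges.
Enumerating all minimal edge subsets forming cycles...
Total circuits found: 12.

12


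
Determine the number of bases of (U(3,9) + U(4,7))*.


(M1+M2)* = M1* + M2*.
M1* = U(6,9), bases: C(9,6) = 84.
M2* = U(3,7), bases: C(7,3) = 35.
|B(M*)| = 84 * 35 = 2940.

2940


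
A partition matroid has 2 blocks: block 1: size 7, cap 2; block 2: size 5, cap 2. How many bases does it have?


A basis picks exactly ci elements from block i.
Number of bases = product of C(|Si|, ci).
= C(7,2) * C(5,2)
= 21 * 10
= 210.

210


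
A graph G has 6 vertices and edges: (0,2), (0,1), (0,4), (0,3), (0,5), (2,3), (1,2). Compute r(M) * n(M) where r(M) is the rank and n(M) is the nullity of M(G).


r(M) = |V| - c = 6 - 1 = 5.
nullity = |E| - r(M) = 7 - 5 = 2.
Product = 5 * 2 = 10.

10


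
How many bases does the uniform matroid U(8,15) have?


Bases of U(8,15) are all 8-element subsets of the 15-element ground set.
Number of bases = C(15,8).
(15 choose 8) = 6435.

6435


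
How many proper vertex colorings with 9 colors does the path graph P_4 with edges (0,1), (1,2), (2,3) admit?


P(P_4, k) = k * (k-1)^(3).
P(9) = 9 * 8^3 = 9 * 512 = 4608.

4608


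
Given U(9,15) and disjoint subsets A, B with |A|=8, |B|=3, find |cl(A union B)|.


|A union B| = 8 + 3 = 11 (disjoint).
In U(9,15), cl(S) = S if |S| < 9, else cl(S) = E.
Since 11 >= 9, cl(A union B) = E.
|cl(A union B)| = 15.

15


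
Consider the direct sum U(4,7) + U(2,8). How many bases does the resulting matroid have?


Bases of a direct sum M1 + M2: |B| = |B(M1)| * |B(M2)|.
|B(U(4,7))| = C(7,4) = 35.
|B(U(2,8))| = C(8,2) = 28.
Total bases = 35 * 28 = 980.

980


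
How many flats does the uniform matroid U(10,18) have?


Flats of U(10,18): every subset of size < 10 is a flat, plus E itself.
Count = C(18,0) + C(18,1) + C(18,2) + C(18,3) + C(18,4) + C(18,5) + C(18,6) + C(18,7) + C(18,8) + C(18,9) + 1
     = 1 + 18 + 153 + 816 + 3060 + 8568 + 18564 + 31824 + 43758 + 48620 + 1
     = 155383.

155383


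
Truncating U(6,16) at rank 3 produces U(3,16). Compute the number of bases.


Truncating U(6,16) to rank 3 gives U(3,16).
Bases of U(3,16) are all 3-element subsets of 16 elements.
Number of bases = (16 choose 3) = 560.

560


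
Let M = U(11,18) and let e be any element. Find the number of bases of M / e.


Contracting e from U(11,18) gives U(10,17).
Bases of U(10,17) = C(17,10) = 19448.

19448


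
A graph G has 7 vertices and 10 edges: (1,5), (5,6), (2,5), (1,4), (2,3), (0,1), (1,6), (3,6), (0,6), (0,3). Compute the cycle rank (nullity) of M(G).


Cycle rank (nullity) = |E| - r(M) = |E| - (|V| - c).
|E| = 10, |V| = 7, c = 1.
Nullity = 10 - (7 - 1) = 10 - 6 = 4.

4


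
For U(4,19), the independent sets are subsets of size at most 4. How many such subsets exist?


Independent sets of U(4,19) are all subsets of size <= 4.
Count = (19 choose 0) + (19 choose 1) + (19 choose 2) + (19 choose 3) + (19 choose 4)
     = 1 + 19 + 171 + 969 + 3876
     = 5036.

5036


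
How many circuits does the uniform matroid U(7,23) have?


In U(7,23), circuits are the (8)-element subsets.
Any set of 8 elements is dependent, and removing any one element gives
an independent set of size 7, so it is a minimal dependent set.
Number of circuits = (23 choose 8) = 490314.

490314


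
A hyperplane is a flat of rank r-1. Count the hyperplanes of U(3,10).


Hyperplanes of U(3,10) are flats of rank 2.
In a uniform matroid, these are exactly the (2)-element subsets.
Count = C(10,2) = (10 * 9) / (1 * 2) = 45.

45


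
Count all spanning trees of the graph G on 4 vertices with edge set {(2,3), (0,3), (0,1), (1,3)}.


By Kirchhoff's matrix tree theorem, the number of spanning trees equals
the determinant of any cofactor of the Laplacian matrix L.
G has 4 vertices and 4 edges.
Computing the (3 x 3) cofactor determinant gives 3.

3


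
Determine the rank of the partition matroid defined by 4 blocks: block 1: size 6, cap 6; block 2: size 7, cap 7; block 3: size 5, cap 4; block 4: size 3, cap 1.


Rank of a partition matroid = sum of min(|Si|, ci) for each block.
= min(6,6) + min(7,7) + min(5,4) + min(3,1)
= 6 + 7 + 4 + 1
= 18.

18


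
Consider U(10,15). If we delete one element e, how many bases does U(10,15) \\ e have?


Deleting e from U(10,15) gives U(10,14) since n > r.
Bases of U(10,14) = (14 choose 10) = 1001.

1001


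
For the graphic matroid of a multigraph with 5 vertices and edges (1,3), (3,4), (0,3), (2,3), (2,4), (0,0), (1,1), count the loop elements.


In a graphic matroid, a loop is a self-loop edge (u,u) with rank 0.
Examining all 7 edges for self-loops...
Self-loops found: (0,0), (1,1)
Number of loops = 2.

2


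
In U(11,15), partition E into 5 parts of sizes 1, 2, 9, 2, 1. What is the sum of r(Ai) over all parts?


r(Ai) = min(|Ai|, 11) for each part.
Sum = min(1,11) + min(2,11) + min(9,11) + min(2,11) + min(1,11)
    = 1 + 2 + 9 + 2 + 1
    = 15.

15


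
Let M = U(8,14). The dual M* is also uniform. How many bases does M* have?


The dual of U(r,n) is U(n-r, n) = U(6,14).
Bases of U(6,14) are all (6)-element subsets.
|B(M*)| = C(14,6) = 14! / (6! * 8!) = 3003.

3003


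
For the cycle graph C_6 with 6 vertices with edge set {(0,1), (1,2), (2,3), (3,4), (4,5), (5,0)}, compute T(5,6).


T(C_6; x,y) = x + x^2 + ... + x^(5) + y.
T(5,6) = 5^1 + 5^2 + 5^3 + 5^4 + 5^5 + 6
= 5 + 25 + 125 + 625 + 3125 + 6
= 3911.

3911


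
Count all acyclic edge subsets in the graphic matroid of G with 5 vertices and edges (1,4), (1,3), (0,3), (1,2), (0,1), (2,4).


An independent set in a graphic matroid is an acyclic edge subset.
G has 5 vertices and 6 edges.
Enumerate all 2^6 = 64 subsets, checking for acyclicity.
Total independent sets = 49.

49


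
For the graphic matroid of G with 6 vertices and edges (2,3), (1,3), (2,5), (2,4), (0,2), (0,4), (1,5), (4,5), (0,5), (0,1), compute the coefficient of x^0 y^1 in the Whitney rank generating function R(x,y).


R(x,y) = sum over A in 2^E of x^(r(E)-r(A)) * y^(|A|-r(A)).
G has 6 vertices, 10 edges. r(E) = 5.
Enumerate all 2^10 = 1024 subsets.
Count subsets with r(E)-r(A)=0 and |A|-r(A)=1: 159.

159


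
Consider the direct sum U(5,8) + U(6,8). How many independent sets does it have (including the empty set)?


For a direct sum, |I(M1+M2)| = |I(M1)| * |I(M2)|.
|I(U(5,8))| = sum C(8,k) for k=0..5 = 219.
|I(U(6,8))| = sum C(8,k) for k=0..6 = 247.
Total = 219 * 247 = 54093.

54093


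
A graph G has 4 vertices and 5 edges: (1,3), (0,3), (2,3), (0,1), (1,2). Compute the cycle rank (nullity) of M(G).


Cycle rank (nullity) = |E| - r(M) = |E| - (|V| - c).
|E| = 5, |V| = 4, c = 1.
Nullity = 5 - (4 - 1) = 5 - 3 = 2.

2


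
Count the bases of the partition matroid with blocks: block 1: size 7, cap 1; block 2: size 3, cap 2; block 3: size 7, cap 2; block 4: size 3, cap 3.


A basis picks exactly ci elements from block i.
Number of bases = product of C(|Si|, ci).
= C(7,1) * C(3,2) * C(7,2) * C(3,3)
= 7 * 3 * 21 * 1
= 441.

441


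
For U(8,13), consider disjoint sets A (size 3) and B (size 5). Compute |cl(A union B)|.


|A union B| = 3 + 5 = 8 (disjoint).
In U(8,13), cl(S) = S if |S| < 8, else cl(S) = E.
Since 8 >= 8, cl(A union B) = E.
|cl(A union B)| = 13.

13


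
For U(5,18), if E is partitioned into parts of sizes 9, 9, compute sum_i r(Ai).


r(Ai) = min(|Ai|, 5) for each part.
Sum = min(9,5) + min(9,5)
    = 5 + 5
    = 10.

10


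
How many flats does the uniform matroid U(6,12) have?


Flats of U(6,12): every subset of size < 6 is a flat, plus E itself.
Count = C(12,0) + C(12,1) + C(12,2) + C(12,3) + C(12,4) + C(12,5) + 1
     = 1 + 12 + 66 + 220 + 495 + 792 + 1
     = 1587.

1587


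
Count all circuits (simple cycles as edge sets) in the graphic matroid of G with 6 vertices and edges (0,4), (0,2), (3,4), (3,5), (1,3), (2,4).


A circuit in a graphic matroid = edge set of a simple cycle.
G has 6 vertices and 6 edges.
Enumerating all minimal edge subsets forming cycles...
Total circuits found: 1.

1


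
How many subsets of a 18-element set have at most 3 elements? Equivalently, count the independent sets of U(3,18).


Independent sets of U(3,18) are all subsets of size <= 3.
Count = (18 choose 0) + (18 choose 1) + (18 choose 2) + (18 choose 3)
     = 1 + 18 + 153 + 816
     = 988.

988


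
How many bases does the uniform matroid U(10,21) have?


Bases of U(10,21) are all 10-element subsets of the 21-element ground set.
Number of bases = C(21,10).
C(21,10) = 21! / (10! * 11!) = 352716.

352716


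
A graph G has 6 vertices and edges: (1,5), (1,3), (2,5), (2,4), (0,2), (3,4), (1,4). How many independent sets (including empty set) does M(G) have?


An independent set in a graphic matroid is an acyclic edge subset.
G has 6 vertices and 7 edges.
Enumerate all 2^7 = 128 subsets, checking for acyclicity.
Total independent sets = 104.

104


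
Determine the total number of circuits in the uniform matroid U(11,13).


In U(11,13), circuits are the (12)-element subsets.
Any set of 12 elements is dependent, and removing any one element gives
an independent set of size 11, so it is a minimal dependent set.
Number of circuits = (13 choose 12) = 13.

13


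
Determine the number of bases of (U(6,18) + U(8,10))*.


(M1+M2)* = M1* + M2*.
M1* = U(12,18), bases: C(18,12) = 18564.
M2* = U(2,10), bases: C(10,2) = 45.
|B(M*)| = 18564 * 45 = 835380.

835380


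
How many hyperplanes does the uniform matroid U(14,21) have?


Hyperplanes of U(14,21) are flats of rank 13.
In a uniform matroid, these are exactly the (13)-element subsets.
Count = (21 choose 13) = 203490.

203490


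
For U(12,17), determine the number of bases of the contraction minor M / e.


Contracting e from U(12,17) gives U(11,16).
Bases of U(11,16) = (16 choose 11) = 4368.

4368


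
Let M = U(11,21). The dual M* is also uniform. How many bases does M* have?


The dual of U(r,n) is U(n-r, n) = U(10,21).
Bases of U(10,21) are all (10)-element subsets.
|B(M*)| = C(21,10) = 21! / (10! * 11!) = 352716.

352716


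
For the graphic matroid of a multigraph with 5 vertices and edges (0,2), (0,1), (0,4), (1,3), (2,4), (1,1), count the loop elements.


In a graphic matroid, a loop is a self-loop edge (u,u) with rank 0.
Examining all 6 edges for self-loops...
Self-loops found: (1,1)
Number of loops = 1.

1


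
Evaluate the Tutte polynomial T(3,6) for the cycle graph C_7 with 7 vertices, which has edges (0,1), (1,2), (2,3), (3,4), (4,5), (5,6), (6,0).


T(C_7; x,y) = x + x^2 + ... + x^(6) + y.
T(3,6) = 3^1 + 3^2 + 3^3 + 3^4 + 3^5 + 3^6 + 6
= 3 + 9 + 27 + 81 + 243 + 729 + 6
= 1098.

1098


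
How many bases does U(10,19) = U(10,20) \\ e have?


Deleting e from U(10,20) gives U(10,19) since n > r.
Bases of U(10,19) = C(19,10) = 19! / (10! * 9!) = 92378.

92378


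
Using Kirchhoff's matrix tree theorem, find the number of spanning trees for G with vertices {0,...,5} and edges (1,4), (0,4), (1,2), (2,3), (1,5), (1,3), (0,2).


By Kirchhoff's matrix tree theorem, the number of spanning trees equals
the determinant of any cofactor of the Laplacian matrix L.
G has 6 vertices and 7 edges.
Computing the (5 x 5) cofactor determinant gives 11.

11


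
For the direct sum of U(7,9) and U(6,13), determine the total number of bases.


Bases of a direct sum M1 + M2: |B| = |B(M1)| * |B(M2)|.
|B(U(7,9))| = C(9,7) = 36.
|B(U(6,13))| = C(13,6) = 1716.
Total bases = 36 * 1716 = 61776.

61776


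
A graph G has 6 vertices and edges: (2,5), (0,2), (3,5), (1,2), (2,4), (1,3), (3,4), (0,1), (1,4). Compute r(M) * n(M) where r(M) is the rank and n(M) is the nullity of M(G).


r(M) = |V| - c = 6 - 1 = 5.
nullity = |E| - r(M) = 9 - 5 = 4.
Product = 5 * 4 = 20.

20


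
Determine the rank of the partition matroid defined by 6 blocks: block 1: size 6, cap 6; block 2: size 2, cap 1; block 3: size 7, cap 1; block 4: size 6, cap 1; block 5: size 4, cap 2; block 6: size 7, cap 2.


Rank of a partition matroid = sum of min(|Si|, ci) for each block.
= min(6,6) + min(2,1) + min(7,1) + min(6,1) + min(4,2) + min(7,2)
= 6 + 1 + 1 + 1 + 2 + 2
= 13.

13


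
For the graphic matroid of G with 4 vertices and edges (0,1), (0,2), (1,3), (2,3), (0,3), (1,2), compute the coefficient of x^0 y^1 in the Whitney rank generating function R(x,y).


R(x,y) = sum over A in 2^E of x^(r(E)-r(A)) * y^(|A|-r(A)).
G has 4 vertices, 6 edges. r(E) = 3.
Enumerate all 2^6 = 64 subsets.
Count subsets with r(E)-r(A)=0 and |A|-r(A)=1: 15.

15


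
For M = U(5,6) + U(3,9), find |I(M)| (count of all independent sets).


For a direct sum, |I(M1+M2)| = |I(M1)| * |I(M2)|.
|I(U(5,6))| = sum C(6,k) for k=0..5 = 63.
|I(U(3,9))| = sum C(9,k) for k=0..3 = 130.
Total = 63 * 130 = 8190.

8190


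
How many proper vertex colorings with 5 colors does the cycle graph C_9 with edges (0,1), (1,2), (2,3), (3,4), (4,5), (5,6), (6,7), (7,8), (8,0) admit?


P(C_9, k) = (k-1)^9 + (-1)^9*(k-1).
P(5) = (4)^9 - 4
= 262144 - 4 = 262140.

262140


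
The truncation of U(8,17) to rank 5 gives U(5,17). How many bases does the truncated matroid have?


Truncating U(8,17) to rank 5 gives U(5,17).
Bases of U(5,17) are all 5-element subsets of 17 elements.
Number of bases = C(17,5) = 17! / (5! * 12!) = 6188.

6188


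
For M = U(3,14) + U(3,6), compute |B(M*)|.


(M1+M2)* = M1* + M2*.
M1* = U(11,14), bases: C(14,11) = 364.
M2* = U(3,6), bases: C(6,3) = 20.
|B(M*)| = 364 * 20 = 7280.

7280


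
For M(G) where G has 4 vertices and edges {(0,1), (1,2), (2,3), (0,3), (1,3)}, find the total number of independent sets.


An independent set in a graphic matroid is an acyclic edge subset.
G has 4 vertices and 5 edges.
Enumerate all 2^5 = 32 subsets, checking for acyclicity.
Total independent sets = 24.

24


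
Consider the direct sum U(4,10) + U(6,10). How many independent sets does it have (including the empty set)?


For a direct sum, |I(M1+M2)| = |I(M1)| * |I(M2)|.
|I(U(4,10))| = sum C(10,k) for k=0..4 = 386.
|I(U(6,10))| = sum C(10,k) for k=0..6 = 848.
Total = 386 * 848 = 327328.

327328


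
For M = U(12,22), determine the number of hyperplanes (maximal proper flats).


Hyperplanes of U(12,22) are flats of rank 11.
In a uniform matroid, these are exactly the (11)-element subsets.
Count = (22 choose 11) = 705432.

705432


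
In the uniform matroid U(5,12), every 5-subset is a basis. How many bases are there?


Bases of U(5,12) are all 5-element subsets of the 12-element ground set.
Number of bases = C(12,5).
C(12,5) = 12! / (5! * 7!) = 792.

792


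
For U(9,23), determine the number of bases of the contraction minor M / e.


Contracting e from U(9,23) gives U(8,22).
Bases of U(8,22) = C(22,8) = 319770.

319770


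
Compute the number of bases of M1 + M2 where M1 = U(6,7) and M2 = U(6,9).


Bases of a direct sum M1 + M2: |B| = |B(M1)| * |B(M2)|.
|B(U(6,7))| = C(7,6) = 7.
|B(U(6,9))| = C(9,6) = 84.
Total bases = 7 * 84 = 588.

588


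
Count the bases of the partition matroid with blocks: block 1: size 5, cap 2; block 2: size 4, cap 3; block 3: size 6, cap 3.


A basis picks exactly ci elements from block i.
Number of bases = product of C(|Si|, ci).
= C(5,2) * C(4,3) * C(6,3)
= 10 * 4 * 20
= 800.

800


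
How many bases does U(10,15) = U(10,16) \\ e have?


Deleting e from U(10,16) gives U(10,15) since n > r.
Bases of U(10,15) = C(15,10) = 3003.

3003


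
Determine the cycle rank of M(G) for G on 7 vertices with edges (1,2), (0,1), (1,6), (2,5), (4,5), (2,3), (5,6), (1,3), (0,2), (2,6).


Cycle rank (nullity) = |E| - r(M) = |E| - (|V| - c).
|E| = 10, |V| = 7, c = 1.
Nullity = 10 - (7 - 1) = 10 - 6 = 4.

4


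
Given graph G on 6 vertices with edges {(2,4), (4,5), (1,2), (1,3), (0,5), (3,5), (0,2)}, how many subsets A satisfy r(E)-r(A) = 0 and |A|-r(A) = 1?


R(x,y) = sum over A in 2^E of x^(r(E)-r(A)) * y^(|A|-r(A)).
G has 6 vertices, 7 edges. r(E) = 5.
Enumerate all 2^7 = 128 subsets.
Count subsets with r(E)-r(A)=0 and |A|-r(A)=1: 7.

7


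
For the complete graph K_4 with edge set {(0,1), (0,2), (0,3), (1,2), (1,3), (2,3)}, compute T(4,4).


T(K_4; x,y) = x^3 + 3x^2 + 4xy + 2x + y^3 + 3y^2 + 2y.
Substituting x=4, y=4:
= 64 + 48 + 64 + 8 + 64 + 48 + 8
= 304.

304


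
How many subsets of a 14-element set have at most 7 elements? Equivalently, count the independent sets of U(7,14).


Independent sets of U(7,14) are all subsets of size <= 7.
Count = (14 choose 0) + (14 choose 1) + (14 choose 2) + (14 choose 3) + (14 choose 4) + (14 choose 5) + (14 choose 6) + (14 choose 7)
     = 1 + 14 + 91 + 364 + 1001 + 2002 + 3003 + 3432
     = 9908.

9908


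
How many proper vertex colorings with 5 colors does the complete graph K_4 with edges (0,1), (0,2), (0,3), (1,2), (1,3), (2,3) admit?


P(K_4, k) = k(k-1)(k-2)...(k-3).
P(5) = (5) * (4) * (3) * (2) = 120.

120


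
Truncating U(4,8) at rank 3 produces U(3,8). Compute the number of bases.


Truncating U(4,8) to rank 3 gives U(3,8).
Bases of U(3,8) are all 3-element subsets of 8 elements.
Number of bases = (8 choose 3) = 56.

56


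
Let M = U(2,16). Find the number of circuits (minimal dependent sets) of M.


In U(2,16), circuits are the (3)-element subsets.
Any set of 3 elements is dependent, and removing any one element gives
an independent set of size 2, so it is a minimal dependent set.
Number of circuits = (16 choose 3) = 560.

560


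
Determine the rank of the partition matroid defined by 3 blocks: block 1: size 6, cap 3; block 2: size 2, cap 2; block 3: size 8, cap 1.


Rank of a partition matroid = sum of min(|Si|, ci) for each block.
= min(6,3) + min(2,2) + min(8,1)
= 3 + 2 + 1
= 6.

6


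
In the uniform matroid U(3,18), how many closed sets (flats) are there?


Flats of U(3,18): every subset of size < 3 is a flat, plus E itself.
Count = (18 choose 0) + (18 choose 1) + (18 choose 2) + 1
     = 1 + 18 + 153 + 1
     = 173.

173


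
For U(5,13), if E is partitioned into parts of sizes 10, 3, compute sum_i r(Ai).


r(Ai) = min(|Ai|, 5) for each part.
Sum = min(10,5) + min(3,5)
    = 5 + 3
    = 8.

8


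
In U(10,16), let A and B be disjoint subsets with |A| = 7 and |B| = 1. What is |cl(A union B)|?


|A union B| = 7 + 1 = 8 (disjoint).
In U(10,16), cl(S) = S if |S| < 10, else cl(S) = E.
Since 8 < 10, cl(A union B) = A union B.
|cl(A union B)| = 8.

8


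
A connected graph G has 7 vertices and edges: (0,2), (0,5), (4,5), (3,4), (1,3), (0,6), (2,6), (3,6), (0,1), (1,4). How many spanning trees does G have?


By Kirchhoff's matrix tree theorem, the number of spanning trees equals
the determinant of any cofactor of the Laplacian matrix L.
G has 7 vertices and 10 edges.
Computing the (6 x 6) cofactor determinant gives 94.

94


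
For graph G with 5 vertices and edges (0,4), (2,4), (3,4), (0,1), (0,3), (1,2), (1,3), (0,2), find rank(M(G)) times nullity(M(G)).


r(M) = |V| - c = 5 - 1 = 4.
nullity = |E| - r(M) = 8 - 4 = 4.
Product = 4 * 4 = 16.

16


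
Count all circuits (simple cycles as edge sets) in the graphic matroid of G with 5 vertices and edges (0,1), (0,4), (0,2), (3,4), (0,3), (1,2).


A circuit in a graphic matroid = edge set of a simple cycle.
G has 5 vertices and 6 edges.
Enumerating all minimal edge subsets forming cycles...
Total circuits found: 2.

2
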